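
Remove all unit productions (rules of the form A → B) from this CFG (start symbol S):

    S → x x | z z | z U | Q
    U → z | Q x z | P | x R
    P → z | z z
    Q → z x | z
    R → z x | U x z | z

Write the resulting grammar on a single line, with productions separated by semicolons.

S → x x | z z | z U | z x | z; U → z | Q x z | x R | z z; P → z | z z; Q → z x | z; R → z x | U x z | z

Unit pairs: S ⇒* {Q}; U ⇒* {P}.
For every A with A ⇒* B via unit rules, add B's non-unit alternatives to A; then delete every rule of the form X → Y.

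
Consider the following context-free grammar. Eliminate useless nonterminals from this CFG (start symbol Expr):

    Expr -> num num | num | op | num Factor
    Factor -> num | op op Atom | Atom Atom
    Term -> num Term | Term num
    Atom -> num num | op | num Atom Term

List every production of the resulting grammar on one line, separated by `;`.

Expr -> num num | num | op | num Factor; Factor -> num | op op Atom | Atom Atom; Atom -> num num | op

Generating nonterminals: {Atom, Expr, Factor}.
Reachable from Expr after that: {Atom, Expr, Factor}.
Removed useless symbols: {Term} and every production mentioning them.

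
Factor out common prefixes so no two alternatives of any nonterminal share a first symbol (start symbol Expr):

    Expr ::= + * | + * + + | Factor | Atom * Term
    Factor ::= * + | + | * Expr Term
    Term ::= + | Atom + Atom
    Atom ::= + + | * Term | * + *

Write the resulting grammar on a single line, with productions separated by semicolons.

Expr has alternatives sharing prefix '+ *': factor to Expr → + * Expr1 with Expr1 → ε | + +.
Factor has alternatives sharing prefix '*': factor to Factor → * Factor1 with Factor1 → + | Expr Term.
Atom has alternatives sharing prefix '*': factor to Atom → * Atom1 with Atom1 → Term | + *.

Expr ::= Factor | Atom * Term | + * Expr1; Factor ::= + | * Factor1; Term ::= + | Atom + Atom; Atom ::= + + | * Atom1; Expr1 ::= ε | + +; Factor1 ::= + | Expr Term; Atom1 ::= Term | + *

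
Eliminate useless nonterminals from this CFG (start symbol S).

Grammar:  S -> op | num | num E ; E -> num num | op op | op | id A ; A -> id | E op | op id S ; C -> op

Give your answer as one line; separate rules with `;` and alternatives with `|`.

Generating nonterminals: {A, C, E, S}.
Reachable from S after that: {A, E, S}.
Removed useless symbols: {C} and every production mentioning them.

S -> op | num | num E; E -> num num | op op | op | id A; A -> id | E op | op id S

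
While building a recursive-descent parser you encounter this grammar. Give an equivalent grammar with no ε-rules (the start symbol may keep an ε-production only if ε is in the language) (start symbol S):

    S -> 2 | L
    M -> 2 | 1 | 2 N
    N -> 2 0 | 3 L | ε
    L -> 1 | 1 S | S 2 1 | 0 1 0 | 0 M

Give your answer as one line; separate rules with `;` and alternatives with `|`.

S -> 2 | L; M -> 2 | 1 | 2 N; N -> 2 0 | 3 L; L -> 1 | 1 S | S 2 1 | 0 1 0 | 0 M

The nullable symbols are {N}.
ε ∉ L(G), so no ε-production is kept.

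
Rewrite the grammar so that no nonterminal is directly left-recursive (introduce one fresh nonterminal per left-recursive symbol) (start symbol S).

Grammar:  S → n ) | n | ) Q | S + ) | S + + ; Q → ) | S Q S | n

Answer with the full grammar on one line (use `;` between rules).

S is directly left-recursive.
For S: α = {+ ), + +}, β = {n ), n, ) Q}. Rewrite as S → β S' and S' → α S' | ε.

S → n ) S' | n S' | ) Q S'; Q → ) | S Q S | n; S' → + ) S' | + + S' | ε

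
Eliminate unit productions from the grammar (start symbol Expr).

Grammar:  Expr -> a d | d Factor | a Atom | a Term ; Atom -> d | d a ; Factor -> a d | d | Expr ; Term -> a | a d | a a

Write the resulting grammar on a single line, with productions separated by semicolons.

Expr -> a d | d Factor | a Atom | a Term; Atom -> d | d a; Factor -> a d | d | d Factor | a Atom | a Term; Term -> a | a d | a a

Unit pairs: Factor ⇒* {Expr}.
For every A with A ⇒* B via unit rules, add B's non-unit alternatives to A; then delete every rule of the form X → Y.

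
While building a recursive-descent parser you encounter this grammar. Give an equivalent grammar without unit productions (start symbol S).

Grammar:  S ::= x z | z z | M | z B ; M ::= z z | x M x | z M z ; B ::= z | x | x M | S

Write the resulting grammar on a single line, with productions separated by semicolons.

S ::= x z | z z | z B | x M x | z M z; M ::= z z | x M x | z M z; B ::= z | x | x M | x z | z z | z B | x M x | z M z

Unit pairs: B ⇒* {M, S}; S ⇒* {M}.
Replace each nonterminal's rules with the union of the non-unit rules of every nonterminal it unit-derives.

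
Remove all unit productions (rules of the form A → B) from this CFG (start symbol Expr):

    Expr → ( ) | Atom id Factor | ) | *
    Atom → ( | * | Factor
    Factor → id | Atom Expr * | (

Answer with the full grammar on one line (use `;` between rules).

Expr → ( ) | Atom id Factor | ) | *; Atom → ( | * | id | Atom Expr *; Factor → id | Atom Expr * | (

Unit pairs: Atom ⇒* {Factor}.
For each unit pair (A, B), copy every non-unit production of B to A, then drop all unit productions.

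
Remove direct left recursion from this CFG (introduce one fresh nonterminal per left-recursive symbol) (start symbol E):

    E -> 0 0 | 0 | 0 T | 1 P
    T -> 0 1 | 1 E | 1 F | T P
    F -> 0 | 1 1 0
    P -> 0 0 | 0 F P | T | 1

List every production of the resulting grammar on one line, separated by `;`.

E -> 0 0 | 0 | 0 T | 1 P; T -> 0 1 T' | 1 E T' | 1 F T'; F -> 0 | 1 1 0; P -> 0 0 | 0 F P | T | 1; T' -> P T' | ε

Directly left-recursive nonterminal: T.
For T: α = {P}, β = {0 1, 1 E, 1 F}. Rewrite as T → β T' and T' → α T' | ε.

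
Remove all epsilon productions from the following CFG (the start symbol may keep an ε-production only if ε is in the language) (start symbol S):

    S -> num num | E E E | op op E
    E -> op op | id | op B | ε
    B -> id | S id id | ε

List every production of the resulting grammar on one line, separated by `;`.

Nullable set = {B, E, S}.
ε ∈ L(G) since S is nullable, so keep S → ε.
Add the nullable-subset variants: S → E E E gives E E E | E E | E. S → op op E gives op op E | op op. E → op B gives op B | op. B → S id id gives S id id | id id.

S -> num num | E E E | E E | E | op op E | op op | ε; E -> op op | id | op B | op; B -> id | S id id | id id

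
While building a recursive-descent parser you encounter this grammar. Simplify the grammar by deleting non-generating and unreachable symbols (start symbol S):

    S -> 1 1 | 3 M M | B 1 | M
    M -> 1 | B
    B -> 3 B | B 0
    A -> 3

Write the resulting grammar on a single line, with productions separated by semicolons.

Generating nonterminals: {A, M, S}.
Reachable from S after that: {M, S}.
Removed useless symbols: {A, B} and every production mentioning them.

S -> 1 1 | 3 M M | M; M -> 1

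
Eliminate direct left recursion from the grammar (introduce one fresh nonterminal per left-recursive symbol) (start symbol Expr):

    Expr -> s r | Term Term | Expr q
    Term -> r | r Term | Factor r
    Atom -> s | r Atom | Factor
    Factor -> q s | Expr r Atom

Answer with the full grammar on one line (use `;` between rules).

Expr is directly left-recursive.
For Expr: α = {q}, β = {s r, Term Term}. Rewrite as Expr → β Expr1 and Expr1 → α Expr1 | ε.

Expr -> s r Expr1 | Term Term Expr1; Term -> r | r Term | Factor r; Atom -> s | r Atom | Factor; Factor -> q s | Expr r Atom; Expr1 -> q Expr1 | epsilon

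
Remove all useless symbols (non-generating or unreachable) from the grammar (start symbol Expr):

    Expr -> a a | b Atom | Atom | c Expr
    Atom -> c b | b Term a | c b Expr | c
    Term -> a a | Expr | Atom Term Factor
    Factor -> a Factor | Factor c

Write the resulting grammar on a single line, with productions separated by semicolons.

Expr -> a a | b Atom | Atom | c Expr; Atom -> c b | b Term a | c b Expr | c; Term -> a a | Expr

Generating nonterminals: {Atom, Expr, Term}.
Reachable from Expr after that: {Atom, Expr, Term}.
Removed useless symbols: {Factor} and every production mentioning them.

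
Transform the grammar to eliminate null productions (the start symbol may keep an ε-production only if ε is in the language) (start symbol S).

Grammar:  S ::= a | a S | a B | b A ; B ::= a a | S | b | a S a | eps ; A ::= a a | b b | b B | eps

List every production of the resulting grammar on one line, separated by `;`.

S ::= a | a S | a B | b A | b; B ::= a a | S | b | a S a; A ::= a a | b b | b B | b

Nullable set = {A, B}.
ε ∉ L(G), so no ε-production is kept.
Expand every rule over subsets of its nullable positions: S → b A gives b A | b. A → b B gives b B | b.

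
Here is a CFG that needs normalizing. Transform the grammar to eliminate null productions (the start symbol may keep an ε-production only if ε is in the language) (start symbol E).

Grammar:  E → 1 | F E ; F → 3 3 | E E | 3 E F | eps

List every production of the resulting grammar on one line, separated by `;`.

E → 1 | F E; F → 3 3 | E E | 3 E F | 3 E

Nullable nonterminals: {F}.
ε ∉ L(G), so no ε-production is kept.
Add the nullable-subset variants: F → 3 E F gives 3 E F | 3 E.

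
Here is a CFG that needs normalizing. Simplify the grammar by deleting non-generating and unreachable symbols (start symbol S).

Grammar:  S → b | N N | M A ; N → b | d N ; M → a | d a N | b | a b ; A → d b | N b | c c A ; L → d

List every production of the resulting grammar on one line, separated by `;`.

Generating nonterminals: {A, L, M, N, S}.
Reachable from S after that: {A, M, N, S}.
Removed useless symbols: {L} and every production mentioning them.

S → b | N N | M A; N → b | d N; M → a | d a N | b | a b; A → d b | N b | c c A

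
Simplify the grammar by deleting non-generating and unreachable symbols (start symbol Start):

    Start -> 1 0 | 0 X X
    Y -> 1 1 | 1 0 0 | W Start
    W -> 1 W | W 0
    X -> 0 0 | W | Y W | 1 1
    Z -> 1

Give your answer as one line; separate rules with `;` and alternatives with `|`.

Start -> 1 0 | 0 X X; X -> 0 0 | 1 1

Generating nonterminals: {Start, X, Y, Z}.
Reachable from Start after that: {Start, X}.
Removed useless symbols: {W, Y, Z} and every production mentioning them.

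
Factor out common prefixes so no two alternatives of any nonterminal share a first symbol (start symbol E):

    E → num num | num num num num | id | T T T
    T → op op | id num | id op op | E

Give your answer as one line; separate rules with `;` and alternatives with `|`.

E has alternatives sharing prefix 'num num': factor to E → num num E' with E' → ε | num num.
T has alternatives sharing prefix 'id': factor to T → id T' with T' → num | op op.

E → id | T T T | num num E'; T → op op | E | id T'; E' → ε | num num; T' → num | op op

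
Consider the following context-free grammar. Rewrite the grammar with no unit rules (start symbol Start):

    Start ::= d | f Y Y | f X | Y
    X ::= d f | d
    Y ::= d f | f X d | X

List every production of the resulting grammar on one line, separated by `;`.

Unit pairs: Start ⇒* {X, Y}; Y ⇒* {X}.
Replace each nonterminal's rules with the union of the non-unit rules of every nonterminal it unit-derives.

Start ::= d | f Y Y | f X | d f | f X d; X ::= d f | d; Y ::= d f | d | f X d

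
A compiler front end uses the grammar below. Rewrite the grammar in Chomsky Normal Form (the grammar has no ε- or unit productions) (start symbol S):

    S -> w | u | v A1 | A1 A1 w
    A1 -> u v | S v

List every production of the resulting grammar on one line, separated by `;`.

S -> w | u | X1 A1 | A1 Y1; A1 -> X3 X1 | S X1; X1 -> v; X2 -> w; X3 -> u; Y1 -> A1 X2

Introduce a nonterminal for each terminal appearing in a rule of length ≥ 2: X1 → v, X2 → w, X3 → u.
Binarize each right-hand side of length ≥ 3 by chaining fresh nonterminals (Y1, Y2, …): affected rules were S → A1 A1 X2.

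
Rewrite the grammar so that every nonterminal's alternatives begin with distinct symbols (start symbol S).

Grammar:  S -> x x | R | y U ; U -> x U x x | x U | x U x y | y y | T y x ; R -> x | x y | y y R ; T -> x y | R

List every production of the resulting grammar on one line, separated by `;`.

S -> x x | R | y U; U -> y y | T y x | x U U'; R -> y y R | x R'; T -> x y | R; U' -> ε | x U''; R' -> ε | y; U'' -> x | y

U has alternatives sharing prefix 'x U': factor to U → x U U' with U' → x x | ε | x y.
R has alternatives sharing prefix 'x': factor to R → x R' with R' → ε | y.
U' has alternatives sharing prefix 'x': factor to U' → x U'' with U'' → x | y.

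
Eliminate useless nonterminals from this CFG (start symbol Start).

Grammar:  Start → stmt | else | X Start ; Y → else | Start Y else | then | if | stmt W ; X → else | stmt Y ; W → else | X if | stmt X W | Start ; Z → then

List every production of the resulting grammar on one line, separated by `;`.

Start → stmt | else | X Start; Y → else | Start Y else | then | if | stmt W; X → else | stmt Y; W → else | X if | stmt X W | Start

Generating nonterminals: {Start, W, X, Y, Z}.
Reachable from Start after that: {Start, W, X, Y}.
Removed useless symbols: {Z} and every production mentioning them.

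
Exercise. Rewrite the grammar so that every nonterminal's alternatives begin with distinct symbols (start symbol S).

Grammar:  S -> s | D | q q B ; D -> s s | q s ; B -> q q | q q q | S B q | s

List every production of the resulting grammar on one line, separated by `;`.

B has alternatives sharing prefix 'q q': factor to B → q q B' with B' → ε | q.

S -> s | D | q q B; D -> s s | q s; B -> S B q | s | q q B'; B' -> epsilon | q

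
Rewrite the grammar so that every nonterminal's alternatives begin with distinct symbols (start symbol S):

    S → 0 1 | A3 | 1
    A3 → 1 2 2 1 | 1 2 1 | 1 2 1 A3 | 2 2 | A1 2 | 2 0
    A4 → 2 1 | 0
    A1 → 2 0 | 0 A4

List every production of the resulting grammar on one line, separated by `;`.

S → 0 1 | A3 | 1; A3 → A1 2 | 1 2 A3' | 2 A3''; A4 → 2 1 | 0; A1 → 2 0 | 0 A4; A3' → 2 1 | 1 A3'''; A3'' → 2 | 0; A3''' → epsilon | A3

A3 has alternatives sharing prefix '1 2': factor to A3 → 1 2 A3' with A3' → 2 1 | 1 | 1 A3.
A3 has alternatives sharing prefix '2': factor to A3 → 2 A3'' with A3'' → 2 | 0.
A3' has alternatives sharing prefix '1': factor to A3' → 1 A3''' with A3''' → ε | A3.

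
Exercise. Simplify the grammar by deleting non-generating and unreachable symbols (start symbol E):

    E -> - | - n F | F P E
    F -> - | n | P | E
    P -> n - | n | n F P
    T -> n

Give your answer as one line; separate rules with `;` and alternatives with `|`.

Generating nonterminals: {E, F, P, T}.
Reachable from E after that: {E, F, P}.
Removed useless symbols: {T} and every production mentioning them.

E -> - | - n F | F P E; F -> - | n | P | E; P -> n - | n | n F P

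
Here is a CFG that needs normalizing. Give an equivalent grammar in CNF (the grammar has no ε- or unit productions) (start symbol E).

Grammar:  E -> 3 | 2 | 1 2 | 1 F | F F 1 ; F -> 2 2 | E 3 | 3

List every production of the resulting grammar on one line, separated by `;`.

Introduce a nonterminal for each terminal appearing in a rule of length ≥ 2: X1 → 1, X2 → 2, X3 → 3.
Binarize each right-hand side of length ≥ 3 by chaining fresh nonterminals (Y1, Y2, …): affected rules were E → F F X1.

E -> 3 | 2 | X1 X2 | X1 F | F Y1; F -> X2 X2 | E X3 | 3; X1 -> 1; X2 -> 2; X3 -> 3; Y1 -> F X1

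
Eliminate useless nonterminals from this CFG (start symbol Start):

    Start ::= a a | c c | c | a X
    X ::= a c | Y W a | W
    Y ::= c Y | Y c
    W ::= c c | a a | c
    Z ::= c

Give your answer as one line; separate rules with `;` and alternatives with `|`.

Start ::= a a | c c | c | a X; X ::= a c | W; W ::= c c | a a | c

Generating nonterminals: {Start, W, X, Z}.
Reachable from Start after that: {Start, W, X}.
Removed useless symbols: {Y, Z} and every production mentioning them.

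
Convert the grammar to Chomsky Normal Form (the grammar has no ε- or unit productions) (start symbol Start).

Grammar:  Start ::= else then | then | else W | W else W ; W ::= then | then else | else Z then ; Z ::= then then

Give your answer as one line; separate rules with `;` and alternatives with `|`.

Start ::= X1 X2 | then | X1 W | W Y1; W ::= then | X2 X1 | X1 Y2; Z ::= X2 X2; X1 ::= else; X2 ::= then; Y1 ::= X1 W; Y2 ::= Z X2

Introduce a nonterminal for each terminal appearing in a rule of length ≥ 2: X1 → else, X2 → then.
Binarize each right-hand side of length ≥ 3 by chaining fresh nonterminals (Y1, Y2, …): affected rules were Start → W X1 W; W → X1 Z X2.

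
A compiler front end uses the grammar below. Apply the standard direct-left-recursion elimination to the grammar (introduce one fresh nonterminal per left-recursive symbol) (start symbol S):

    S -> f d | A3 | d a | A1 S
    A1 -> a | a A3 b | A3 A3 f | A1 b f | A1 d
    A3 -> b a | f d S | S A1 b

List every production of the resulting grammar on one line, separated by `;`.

Directly left-recursive nonterminal: A1.
For A1: α = {b f, d}, β = {a, a A3 b, A3 A3 f}. Rewrite as A1 → β A1' and A1' → α A1' | ε.

S -> f d | A3 | d a | A1 S; A1 -> a A1' | a A3 b A1' | A3 A3 f A1'; A3 -> b a | f d S | S A1 b; A1' -> b f A1' | d A1' | ε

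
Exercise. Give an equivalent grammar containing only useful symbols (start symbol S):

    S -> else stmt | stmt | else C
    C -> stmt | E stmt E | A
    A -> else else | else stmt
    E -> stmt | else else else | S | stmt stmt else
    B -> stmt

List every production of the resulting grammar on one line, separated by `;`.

S -> else stmt | stmt | else C; C -> stmt | E stmt E | A; A -> else else | else stmt; E -> stmt | else else else | S | stmt stmt else

Generating nonterminals: {A, B, C, E, S}.
Reachable from S after that: {A, C, E, S}.
Removed useless symbols: {B} and every production mentioning them.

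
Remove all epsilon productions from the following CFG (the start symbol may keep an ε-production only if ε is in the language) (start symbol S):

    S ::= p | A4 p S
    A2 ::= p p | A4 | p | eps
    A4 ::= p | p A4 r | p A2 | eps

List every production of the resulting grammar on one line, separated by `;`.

S ::= p | A4 p S | p S; A2 ::= p p | A4 | p; A4 ::= p | p A4 r | p r | p A2

The nullable symbols are {A2, A4}.
ε ∉ L(G), so no ε-production is kept.
For each production, add variants omitting each subset of nullable occurrences: S → A4 p S gives A4 p S | p S. A4 → p A4 r gives p A4 r | p r.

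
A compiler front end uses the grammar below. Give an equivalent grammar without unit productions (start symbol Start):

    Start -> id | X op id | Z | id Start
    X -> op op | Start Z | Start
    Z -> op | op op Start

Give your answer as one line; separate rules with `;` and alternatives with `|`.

Unit pairs: Start ⇒* {Z}; X ⇒* {Start, Z}.
For each unit pair (A, B), copy every non-unit production of B to A, then drop all unit productions.

Start -> op | op op Start | id | X op id | id Start; X -> op | op op Start | id | X op id | id Start | op op | Start Z; Z -> op | op op Start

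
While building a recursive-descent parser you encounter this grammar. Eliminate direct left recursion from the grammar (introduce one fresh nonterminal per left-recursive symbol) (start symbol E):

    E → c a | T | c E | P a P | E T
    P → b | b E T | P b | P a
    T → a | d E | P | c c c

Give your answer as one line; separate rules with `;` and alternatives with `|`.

E → c a E' | T E' | c E E' | P a P E'; P → b P' | b E T P'; T → a | d E | P | c c c; E' → T E' | ε; P' → b P' | a P' | ε

E, P are directly left-recursive.
For E: α = {T}, β = {c a, T, c E, P a P}. Rewrite as E → β E' and E' → α E' | ε.
For P: α = {b, a}, β = {b, b E T}. Rewrite as P → β P' and P' → α P' | ε.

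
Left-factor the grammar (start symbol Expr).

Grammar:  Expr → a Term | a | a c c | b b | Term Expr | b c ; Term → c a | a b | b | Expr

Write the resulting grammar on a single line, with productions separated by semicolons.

Expr → Term Expr | a Expr1 | b Expr2; Term → c a | a b | b | Expr; Expr1 → Term | ε | c c; Expr2 → b | c

Expr has alternatives sharing prefix 'a': factor to Expr → a Expr1 with Expr1 → Term | ε | c c.
Expr has alternatives sharing prefix 'b': factor to Expr → b Expr2 with Expr2 → b | c.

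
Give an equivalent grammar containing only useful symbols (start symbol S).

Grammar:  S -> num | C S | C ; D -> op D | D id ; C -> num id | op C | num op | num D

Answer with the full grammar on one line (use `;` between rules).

Generating nonterminals: {C, S}.
Reachable from S after that: {C, S}.
Removed useless symbols: {D} and every production mentioning them.

S -> num | C S | C; C -> num id | op C | num op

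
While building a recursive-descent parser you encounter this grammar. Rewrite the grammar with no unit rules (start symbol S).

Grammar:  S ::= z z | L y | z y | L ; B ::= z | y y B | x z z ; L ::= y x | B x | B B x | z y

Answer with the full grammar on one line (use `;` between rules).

Unit pairs: S ⇒* {L}.
Replace each nonterminal's rules with the union of the non-unit rules of every nonterminal it unit-derives.

S ::= y x | B x | B B x | z y | z z | L y; B ::= z | y y B | x z z; L ::= y x | B x | B B x | z y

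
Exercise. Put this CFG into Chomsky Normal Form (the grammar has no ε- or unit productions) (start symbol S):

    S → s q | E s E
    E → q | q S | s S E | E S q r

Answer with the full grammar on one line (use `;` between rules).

Introduce a nonterminal for each terminal appearing in a rule of length ≥ 2: X1 → s, X2 → q, X3 → r.
Binarize each right-hand side of length ≥ 3 by chaining fresh nonterminals (Y1, Y2, …): affected rules were S → E X1 E; E → X1 S E; E → E S X2 X3.

S → X1 X2 | E Y1; E → q | X2 S | X1 Y2 | E Y3; X1 → s; X2 → q; X3 → r; Y1 → X1 E; Y2 → S E; Y3 → S Y4; Y4 → X2 X3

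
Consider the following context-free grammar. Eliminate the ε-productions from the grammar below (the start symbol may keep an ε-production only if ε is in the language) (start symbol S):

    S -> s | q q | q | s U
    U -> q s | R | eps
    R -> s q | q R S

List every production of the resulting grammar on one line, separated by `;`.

S -> s | q q | q | s U; U -> q s | R; R -> s q | q R S

Nullable set = {U}.
ε ∉ L(G), so no ε-production is kept.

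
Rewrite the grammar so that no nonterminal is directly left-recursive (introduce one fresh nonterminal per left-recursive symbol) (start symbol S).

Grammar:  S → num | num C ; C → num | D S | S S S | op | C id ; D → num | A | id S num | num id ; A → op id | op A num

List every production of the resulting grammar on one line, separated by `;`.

S → num | num C; C → num C' | D S C' | S S S C' | op C'; D → num | A | id S num | num id; A → op id | op A num; C' → id C' | epsilon

Left recursion appears on C.
For C: α = {id}, β = {num, D S, S S S, op}. Rewrite as C → β C' and C' → α C' | ε.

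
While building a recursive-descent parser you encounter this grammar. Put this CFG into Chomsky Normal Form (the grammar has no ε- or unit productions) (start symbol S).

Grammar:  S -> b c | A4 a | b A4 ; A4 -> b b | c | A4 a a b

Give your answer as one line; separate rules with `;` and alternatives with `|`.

S -> X1 X2 | A4 X3 | X1 A4; A4 -> X1 X1 | c | A4 Y1; X1 -> b; X2 -> c; X3 -> a; Y1 -> X3 Y2; Y2 -> X3 X1

Introduce a nonterminal for each terminal appearing in a rule of length ≥ 2: X1 → b, X2 → c, X3 → a.
Binarize each right-hand side of length ≥ 3 by chaining fresh nonterminals (Y1, Y2, …): affected rules were A4 → A4 X3 X3 X1.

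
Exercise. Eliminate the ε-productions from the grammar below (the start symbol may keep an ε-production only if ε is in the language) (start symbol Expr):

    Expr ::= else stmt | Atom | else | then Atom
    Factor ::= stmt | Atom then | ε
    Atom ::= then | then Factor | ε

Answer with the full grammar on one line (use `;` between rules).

Nullable nonterminals: {Atom, Expr, Factor}.
ε ∈ L(G) since Expr is nullable, so keep Expr → ε.
Expand every rule over subsets of its nullable positions: Expr → then Atom gives then Atom | then. Factor → Atom then gives Atom then | then.

Expr ::= else stmt | Atom | else | then Atom | then | ε; Factor ::= stmt | Atom then | then; Atom ::= then | then Factor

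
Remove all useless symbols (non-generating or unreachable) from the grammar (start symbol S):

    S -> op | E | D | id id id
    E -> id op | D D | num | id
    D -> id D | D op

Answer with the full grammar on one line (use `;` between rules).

S -> op | E | id id id; E -> id op | num | id

Generating nonterminals: {E, S}.
Reachable from S after that: {E, S}.
Removed useless symbols: {D} and every production mentioning them.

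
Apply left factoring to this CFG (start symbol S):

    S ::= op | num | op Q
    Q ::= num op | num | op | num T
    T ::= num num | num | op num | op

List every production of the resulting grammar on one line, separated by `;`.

S has alternatives sharing prefix 'op': factor to S → op S' with S' → ε | Q.
Q has alternatives sharing prefix 'num': factor to Q → num Q' with Q' → op | ε | T.
T has alternatives sharing prefix 'num': factor to T → num T' with T' → num | ε.
T has alternatives sharing prefix 'op': factor to T → op T'' with T'' → num | ε.

S ::= num | op S'; Q ::= op | num Q'; T ::= num T' | op T''; S' ::= ε | Q; Q' ::= op | ε | T; T' ::= num | ε; T'' ::= num | ε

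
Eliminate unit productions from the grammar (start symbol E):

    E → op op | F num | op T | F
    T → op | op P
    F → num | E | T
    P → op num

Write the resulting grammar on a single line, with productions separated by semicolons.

Unit pairs: E ⇒* {F, T}; F ⇒* {E, T}.
For every A with A ⇒* B via unit rules, add B's non-unit alternatives to A; then delete every rule of the form X → Y.

E → op op | F num | op T | num | op | op P; T → op | op P; F → op op | F num | op T | num | op | op P; P → op num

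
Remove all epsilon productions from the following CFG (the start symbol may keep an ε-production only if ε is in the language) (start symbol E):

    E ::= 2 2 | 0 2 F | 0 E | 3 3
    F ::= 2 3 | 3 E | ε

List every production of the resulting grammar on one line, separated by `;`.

E ::= 2 2 | 0 2 F | 0 2 | 0 E | 3 3; F ::= 2 3 | 3 E

Nullable nonterminals: {F}.
ε ∉ L(G), so no ε-production is kept.
Expand every rule over subsets of its nullable positions: E → 0 2 F gives 0 2 F | 0 2.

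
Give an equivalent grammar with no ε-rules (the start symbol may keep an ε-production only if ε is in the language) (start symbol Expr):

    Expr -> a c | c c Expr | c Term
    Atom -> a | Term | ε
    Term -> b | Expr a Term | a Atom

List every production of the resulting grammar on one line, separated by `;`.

Expr -> a c | c c Expr | c Term; Atom -> a | Term; Term -> b | Expr a Term | a Atom | a

Nullable set = {Atom}.
ε ∉ L(G), so no ε-production is kept.
Expand every rule over subsets of its nullable positions: Term → a Atom gives a Atom | a.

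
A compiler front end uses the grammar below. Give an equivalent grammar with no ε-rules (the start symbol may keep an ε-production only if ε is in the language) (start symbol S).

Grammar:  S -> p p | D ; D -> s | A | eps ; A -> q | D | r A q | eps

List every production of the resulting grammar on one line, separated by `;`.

S -> p p | D | eps; D -> s | A; A -> q | D | r A q | r q

The nullable symbols are {A, D, S}.
ε ∈ L(G) since S is nullable, so keep S → ε.
Expand every rule over subsets of its nullable positions: A → r A q gives r A q | r q.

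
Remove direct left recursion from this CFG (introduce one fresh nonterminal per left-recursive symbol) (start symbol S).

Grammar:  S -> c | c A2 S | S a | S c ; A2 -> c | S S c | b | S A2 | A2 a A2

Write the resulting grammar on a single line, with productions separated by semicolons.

Left recursion appears on S, A2.
For S: α = {a, c}, β = {c, c A2 S}. Rewrite as S → β S' and S' → α S' | ε.
For A2: α = {a A2}, β = {c, S S c, b, S A2}. Rewrite as A2 → β A2' and A2' → α A2' | ε.

S -> c S' | c A2 S S'; A2 -> c A2' | S S c A2' | b A2' | S A2 A2'; S' -> a S' | c S' | ε; A2' -> a A2 A2' | ε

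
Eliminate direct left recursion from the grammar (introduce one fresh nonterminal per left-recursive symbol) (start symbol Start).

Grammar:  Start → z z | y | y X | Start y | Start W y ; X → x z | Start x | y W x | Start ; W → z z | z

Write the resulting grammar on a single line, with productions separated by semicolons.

Directly left-recursive nonterminal: Start.
For Start: α = {y, W y}, β = {z z, y, y X}. Rewrite as Start → β Start1 and Start1 → α Start1 | ε.

Start → z z Start1 | y Start1 | y X Start1; X → x z | Start x | y W x | Start; W → z z | z; Start1 → y Start1 | W y Start1 | epsilon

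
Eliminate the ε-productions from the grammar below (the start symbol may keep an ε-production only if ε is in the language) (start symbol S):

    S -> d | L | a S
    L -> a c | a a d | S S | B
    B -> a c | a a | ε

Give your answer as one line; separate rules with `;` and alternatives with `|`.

Nullable set = {B, L, S}.
ε ∈ L(G) since S is nullable, so keep S → ε.
Expand every rule over subsets of its nullable positions: S → a S gives a S | a. L → S S gives S S | S.

S -> d | L | a S | a | ε; L -> a c | a a d | S S | S | B; B -> a c | a a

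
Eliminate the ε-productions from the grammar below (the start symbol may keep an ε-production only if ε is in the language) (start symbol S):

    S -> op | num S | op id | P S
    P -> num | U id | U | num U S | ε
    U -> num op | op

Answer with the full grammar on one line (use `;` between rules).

Nullable nonterminals: {P}.
ε ∉ L(G), so no ε-production is kept.

S -> op | num S | op id | P S; P -> num | U id | U | num U S; U -> num op | op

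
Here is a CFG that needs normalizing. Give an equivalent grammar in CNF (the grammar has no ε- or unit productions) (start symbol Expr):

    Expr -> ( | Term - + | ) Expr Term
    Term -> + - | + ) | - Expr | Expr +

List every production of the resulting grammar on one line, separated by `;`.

Expr -> ( | Term Y1 | X3 Y2; Term -> X2 X1 | X2 X3 | X1 Expr | Expr X2; X1 -> -; X2 -> +; X3 -> ); Y1 -> X1 X2; Y2 -> Expr Term

Introduce a nonterminal for each terminal appearing in a rule of length ≥ 2: X1 → -, X2 → +, X3 → ).
Binarize each right-hand side of length ≥ 3 by chaining fresh nonterminals (Y1, Y2, …): affected rules were Expr → Term X1 X2; Expr → X3 Expr Term.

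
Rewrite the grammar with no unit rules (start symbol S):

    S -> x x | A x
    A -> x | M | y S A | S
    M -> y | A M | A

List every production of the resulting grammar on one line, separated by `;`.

Unit pairs: A ⇒* {M, S}; M ⇒* {A, S}.
For each unit pair (A, B), copy every non-unit production of B to A, then drop all unit productions.

S -> x x | A x; A -> x x | A x | x | y S A | y | A M; M -> x | y S A | x x | A x | y | A M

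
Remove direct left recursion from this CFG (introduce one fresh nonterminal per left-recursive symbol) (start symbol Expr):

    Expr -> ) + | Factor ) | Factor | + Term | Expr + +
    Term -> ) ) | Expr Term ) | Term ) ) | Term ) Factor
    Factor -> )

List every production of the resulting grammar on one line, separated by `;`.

Expr -> ) + Expr1 | Factor ) Expr1 | Factor Expr1 | + Term Expr1; Term -> ) ) Term1 | Expr Term ) Term1; Factor -> ); Expr1 -> + + Expr1 | ε; Term1 -> ) ) Term1 | ) Factor Term1 | ε

Left recursion appears on Expr, Term.
For Expr: α = {+ +}, β = {) +, Factor ), Factor, + Term}. Rewrite as Expr → β Expr1 and Expr1 → α Expr1 | ε.
For Term: α = {) ), ) Factor}, β = {) ), Expr Term )}. Rewrite as Term → β Term1 and Term1 → α Term1 | ε.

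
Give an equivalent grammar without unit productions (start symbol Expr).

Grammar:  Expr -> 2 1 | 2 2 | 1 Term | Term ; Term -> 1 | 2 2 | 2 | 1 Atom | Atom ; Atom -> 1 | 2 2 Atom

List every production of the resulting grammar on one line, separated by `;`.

Unit pairs: Expr ⇒* {Atom, Term}; Term ⇒* {Atom}.
For every A with A ⇒* B via unit rules, add B's non-unit alternatives to A; then delete every rule of the form X → Y.

Expr -> 1 | 2 2 | 2 | 1 Atom | 2 2 Atom | 2 1 | 1 Term; Term -> 1 | 2 2 | 2 | 1 Atom | 2 2 Atom; Atom -> 1 | 2 2 Atom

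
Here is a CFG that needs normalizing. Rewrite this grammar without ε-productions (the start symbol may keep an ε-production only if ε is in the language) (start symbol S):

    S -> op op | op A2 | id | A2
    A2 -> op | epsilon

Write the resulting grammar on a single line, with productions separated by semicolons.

S -> op op | op A2 | op | id | A2 | epsilon; A2 -> op

The nullable symbols are {A2, S}.
ε ∈ L(G) since S is nullable, so keep S → ε.
Add the nullable-subset variants: S → op A2 gives op A2 | op.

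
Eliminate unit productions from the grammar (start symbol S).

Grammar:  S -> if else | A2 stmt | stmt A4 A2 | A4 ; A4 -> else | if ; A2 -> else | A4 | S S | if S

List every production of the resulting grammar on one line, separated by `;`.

S -> else | if | if else | A2 stmt | stmt A4 A2; A4 -> else | if; A2 -> else | if | S S | if S

Unit pairs: A2 ⇒* {A4}; S ⇒* {A4}.
Replace each nonterminal's rules with the union of the non-unit rules of every nonterminal it unit-derives.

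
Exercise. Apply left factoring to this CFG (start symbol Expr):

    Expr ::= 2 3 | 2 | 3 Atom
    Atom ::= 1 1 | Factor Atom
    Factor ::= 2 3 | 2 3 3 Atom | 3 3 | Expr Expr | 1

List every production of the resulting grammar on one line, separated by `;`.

Expr has alternatives sharing prefix '2': factor to Expr → 2 Expr1 with Expr1 → 3 | ε.
Factor has alternatives sharing prefix '2 3': factor to Factor → 2 3 Factor1 with Factor1 → ε | 3 Atom.

Expr ::= 3 Atom | 2 Expr1; Atom ::= 1 1 | Factor Atom; Factor ::= 3 3 | Expr Expr | 1 | 2 3 Factor1; Expr1 ::= 3 | ε; Factor1 ::= ε | 3 Atom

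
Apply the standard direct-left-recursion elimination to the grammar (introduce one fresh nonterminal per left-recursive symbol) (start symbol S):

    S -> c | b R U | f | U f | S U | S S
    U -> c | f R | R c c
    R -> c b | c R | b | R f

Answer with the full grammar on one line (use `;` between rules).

Directly left-recursive nonterminals: S, R.
For S: α = {U, S}, β = {c, b R U, f, U f}. Rewrite as S → β S' and S' → α S' | ε.
For R: α = {f}, β = {c b, c R, b}. Rewrite as R → β R' and R' → α R' | ε.

S -> c S' | b R U S' | f S' | U f S'; U -> c | f R | R c c; R -> c b R' | c R R' | b R'; S' -> U S' | S S' | epsilon; R' -> f R' | epsilon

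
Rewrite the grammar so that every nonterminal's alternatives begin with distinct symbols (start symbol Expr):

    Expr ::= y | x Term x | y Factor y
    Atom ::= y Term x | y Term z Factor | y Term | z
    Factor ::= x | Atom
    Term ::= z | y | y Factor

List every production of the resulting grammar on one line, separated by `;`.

Expr ::= x Term x | y Expr1; Atom ::= z | y Term Atom1; Factor ::= x | Atom; Term ::= z | y Term1; Expr1 ::= eps | Factor y; Atom1 ::= x | z Factor | eps; Term1 ::= eps | Factor

Expr has alternatives sharing prefix 'y': factor to Expr → y Expr1 with Expr1 → ε | Factor y.
Atom has alternatives sharing prefix 'y Term': factor to Atom → y Term Atom1 with Atom1 → x | z Factor | ε.
Term has alternatives sharing prefix 'y': factor to Term → y Term1 with Term1 → ε | Factor.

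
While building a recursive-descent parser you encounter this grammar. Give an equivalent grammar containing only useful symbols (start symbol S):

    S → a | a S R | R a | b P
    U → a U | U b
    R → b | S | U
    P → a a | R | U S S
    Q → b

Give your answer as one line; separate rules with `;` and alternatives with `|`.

Generating nonterminals: {P, Q, R, S}.
Reachable from S after that: {P, R, S}.
Removed useless symbols: {Q, U} and every production mentioning them.

S → a | a S R | R a | b P; R → b | S; P → a a | R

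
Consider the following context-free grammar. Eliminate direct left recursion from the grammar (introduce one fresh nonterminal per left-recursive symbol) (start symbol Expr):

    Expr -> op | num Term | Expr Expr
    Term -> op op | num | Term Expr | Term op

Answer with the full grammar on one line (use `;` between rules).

Expr, Term are directly left-recursive.
For Expr: α = {Expr}, β = {op, num Term}. Rewrite as Expr → β Expr1 and Expr1 → α Expr1 | ε.
For Term: α = {Expr, op}, β = {op op, num}. Rewrite as Term → β Term1 and Term1 → α Term1 | ε.

Expr -> op Expr1 | num Term Expr1; Term -> op op Term1 | num Term1; Expr1 -> Expr Expr1 | ε; Term1 -> Expr Term1 | op Term1 | ε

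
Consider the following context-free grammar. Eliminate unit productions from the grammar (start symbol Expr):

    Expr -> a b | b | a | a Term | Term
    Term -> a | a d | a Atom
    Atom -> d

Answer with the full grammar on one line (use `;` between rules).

Expr -> a | a d | a Atom | a b | b | a Term; Term -> a | a d | a Atom; Atom -> d

Unit pairs: Expr ⇒* {Term}.
For each unit pair (A, B), copy every non-unit production of B to A, then drop all unit productions.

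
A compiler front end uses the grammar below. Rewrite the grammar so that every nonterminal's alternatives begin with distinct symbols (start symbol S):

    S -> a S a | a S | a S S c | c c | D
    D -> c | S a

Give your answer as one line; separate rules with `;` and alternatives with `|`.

S has alternatives sharing prefix 'a S': factor to S → a S S' with S' → a | ε | S c.

S -> c c | D | a S S'; D -> c | S a; S' -> a | ε | S c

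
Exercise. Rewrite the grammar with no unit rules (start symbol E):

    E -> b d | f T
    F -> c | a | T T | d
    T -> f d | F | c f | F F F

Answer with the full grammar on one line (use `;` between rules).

Unit pairs: T ⇒* {F}.
For each unit pair (A, B), copy every non-unit production of B to A, then drop all unit productions.

E -> b d | f T; F -> c | a | T T | d; T -> c | a | T T | d | f d | c f | F F F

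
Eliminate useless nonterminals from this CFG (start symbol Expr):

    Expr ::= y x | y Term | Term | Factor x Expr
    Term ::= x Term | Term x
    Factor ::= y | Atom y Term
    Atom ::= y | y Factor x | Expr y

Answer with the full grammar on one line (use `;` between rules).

Generating nonterminals: {Atom, Expr, Factor}.
Reachable from Expr after that: {Expr, Factor}.
Removed useless symbols: {Atom, Term} and every production mentioning them.

Expr ::= y x | Factor x Expr; Factor ::= y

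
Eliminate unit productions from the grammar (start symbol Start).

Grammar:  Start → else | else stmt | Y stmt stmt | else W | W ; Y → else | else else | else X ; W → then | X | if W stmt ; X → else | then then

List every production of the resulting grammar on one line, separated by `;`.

Start → else | else stmt | Y stmt stmt | else W | then then | then | if W stmt; Y → else | else else | else X; W → else | then then | then | if W stmt; X → else | then then

Unit pairs: Start ⇒* {W, X}; W ⇒* {X}.
Replace each nonterminal's rules with the union of the non-unit rules of every nonterminal it unit-derives.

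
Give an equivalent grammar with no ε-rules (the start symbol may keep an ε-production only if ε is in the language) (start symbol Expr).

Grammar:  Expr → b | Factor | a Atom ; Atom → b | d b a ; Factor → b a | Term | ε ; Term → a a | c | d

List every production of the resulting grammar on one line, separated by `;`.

Expr → b | Factor | a Atom | ε; Atom → b | d b a; Factor → b a | Term; Term → a a | c | d

The nullable symbols are {Expr, Factor}.
ε ∈ L(G) since Expr is nullable, so keep Expr → ε.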